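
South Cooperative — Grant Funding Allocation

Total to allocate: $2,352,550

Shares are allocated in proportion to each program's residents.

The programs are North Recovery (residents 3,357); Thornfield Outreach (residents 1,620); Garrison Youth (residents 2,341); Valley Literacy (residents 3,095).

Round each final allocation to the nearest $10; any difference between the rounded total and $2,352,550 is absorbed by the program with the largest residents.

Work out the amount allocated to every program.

Combined residents = 10,413.
Raw shares: North Recovery 3,357/10,413 × $2,352,550 = 758,427.96; Thornfield Outreach 1,620/10,413 × $2,352,550 = 365,997.41; Garrison Youth 2,341/10,413 × $2,352,550 = 528,888.85; Valley Literacy 3,095/10,413 × $2,352,550 = 699,235.79.
Rounded to nearest $10: North Recovery $758,430; Thornfield Outreach $366,000; Garrison Youth $528,890; Valley Literacy $699,240. Sum = $2,352,560.
Difference $2,352,550 − $2,352,560 = −$10 applied to largest residents (North Recovery): North Recovery becomes $758,420.

North Recovery: $758,420; Thornfield Outreach: $366,000; Garrison Youth: $528,890; Valley Literacy: $699,240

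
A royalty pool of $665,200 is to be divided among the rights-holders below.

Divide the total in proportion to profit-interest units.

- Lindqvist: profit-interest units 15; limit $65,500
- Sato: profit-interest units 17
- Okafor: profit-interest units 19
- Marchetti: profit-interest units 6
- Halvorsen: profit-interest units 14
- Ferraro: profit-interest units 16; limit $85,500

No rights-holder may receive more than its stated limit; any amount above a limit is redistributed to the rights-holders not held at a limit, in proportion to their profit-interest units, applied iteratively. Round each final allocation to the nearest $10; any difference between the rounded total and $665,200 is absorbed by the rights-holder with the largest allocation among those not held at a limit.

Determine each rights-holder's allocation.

Lindqvist: $65,500; Sato: $156,100; Okafor: $174,460; Marchetti: $55,090; Halvorsen: $128,550; Ferraro: $85,500

Total profit-interest units = 87.
Proportional shares (ignoring caps): Lindqvist 114,689.66; Sato 129,981.61; Okafor 145,273.56; Marchetti 45,875.86; Halvorsen 107,043.68; Ferraro 122,335.63.
Capped: Lindqvist ($65,500), Ferraro ($85,500); remaining pool $514,200 reallocated over remaining profit-interest units 56.
Shares after redistribution: Sato 156,096.43 → $156,100; Okafor 174,460.71 → $174,460; Marchetti 55,092.86 → $55,090; Halvorsen 128,550.00 → $128,550.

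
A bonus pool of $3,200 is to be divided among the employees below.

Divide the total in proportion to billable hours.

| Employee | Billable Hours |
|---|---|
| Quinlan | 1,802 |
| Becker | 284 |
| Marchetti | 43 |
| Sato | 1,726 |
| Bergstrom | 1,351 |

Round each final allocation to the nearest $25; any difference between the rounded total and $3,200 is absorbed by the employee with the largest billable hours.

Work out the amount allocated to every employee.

Quinlan: $1,125 · Becker: $175 · Marchetti: $25 · Sato: $1,050 · Bergstrom: $825

Billable hours total: 5,206.
Raw shares: Quinlan 1,802/5,206 × $3,200 = 1,107.65; Becker 284/5,206 × $3,200 = 174.57; Marchetti 43/5,206 × $3,200 = 26.43; Sato 1,726/5,206 × $3,200 = 1,060.93; Bergstrom 1,351/5,206 × $3,200 = 830.43.
At nearest $25: Quinlan $1,100; Becker $175; Marchetti $25; Sato $1,050; Bergstrom $825. Sum = $3,175.
Difference $3,200 − $3,175 = +$25 applied to largest billable hours (Quinlan): Quinlan becomes $1,125.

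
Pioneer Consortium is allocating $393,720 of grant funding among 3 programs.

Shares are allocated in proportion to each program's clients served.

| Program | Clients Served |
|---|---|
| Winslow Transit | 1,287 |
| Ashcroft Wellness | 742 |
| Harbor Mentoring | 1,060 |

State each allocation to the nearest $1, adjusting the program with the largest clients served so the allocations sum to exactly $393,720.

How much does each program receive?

Sum of clients served: 3,089.
Unrounded shares: Winslow Transit 1,287/3,089 × $393,720 = 164,039.38; Ashcroft Wellness 742/3,089 × $393,720 = 94,574.37; Harbor Mentoring 1,060/3,089 × $393,720 = 135,106.25.
Rounded to nearest $1: Winslow Transit $164,039; Ashcroft Wellness $94,574; Harbor Mentoring $135,106. Sum = $393,719.
Difference $393,720 − $393,719 = +$1 applied to largest clients served (Winslow Transit): Winslow Transit becomes $164,040.

Winslow Transit: $164,040 · Ashcroft Wellness: $94,574 · Harbor Mentoring: $135,106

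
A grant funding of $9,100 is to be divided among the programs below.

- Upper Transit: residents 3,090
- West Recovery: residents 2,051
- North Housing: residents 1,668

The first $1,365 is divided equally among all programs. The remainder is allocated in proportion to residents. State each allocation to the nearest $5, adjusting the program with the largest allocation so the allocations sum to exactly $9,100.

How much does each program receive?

Upper Transit: $3,965; West Recovery: $2,785; North Housing: $2,350

$1,365 shared equally gives $455 per program.
Remainder $7,735 by residents (total 6,809): Upper Transit 3,510.23 → $3,510; West Recovery 2,329.93 → $2,330; North Housing 1,894.84 → $1,895.
Totals: Upper Transit $455 + $3,510 = $3,965; West Recovery $455 + $2,330 = $2,785; North Housing $455 + $1,895 = $2,350.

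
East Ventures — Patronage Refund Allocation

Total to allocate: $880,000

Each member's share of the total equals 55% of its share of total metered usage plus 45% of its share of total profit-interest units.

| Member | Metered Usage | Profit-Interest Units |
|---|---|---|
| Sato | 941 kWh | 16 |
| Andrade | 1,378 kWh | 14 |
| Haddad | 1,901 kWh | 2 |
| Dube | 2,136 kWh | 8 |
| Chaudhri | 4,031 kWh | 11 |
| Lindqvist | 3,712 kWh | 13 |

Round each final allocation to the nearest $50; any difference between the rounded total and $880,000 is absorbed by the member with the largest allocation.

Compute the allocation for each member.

Totals — metered usage 14,099, profit-interest units 64.
Composite weights (55% metered usage + 45% profit-interest units): Sato 0.1492; Andrade 0.1522; Haddad 0.0882; Dube 0.1396; Chaudhri 0.2346; Lindqvist 0.2362.
Proportional shares: Sato 131,303.28; Andrade 133,929.92; Haddad 77,633.81; Dube 122,826.05; Chaudhri 206,441.39; Lindqvist 207,865.54.
After rounding ($50): Sato $131,300; Andrade $133,950; Haddad $77,650; Dube $122,850; Chaudhri $206,450; Lindqvist $207,850. Sum = $880,050.
Difference $880,000 − $880,050 = −$50 applied to largest allocation (Lindqvist): Lindqvist becomes $207,800.

Sato: $131,300 | Andrade: $133,950 | Haddad: $77,650 | Dube: $122,850 | Chaudhri: $206,450 | Lindqvist: $207,800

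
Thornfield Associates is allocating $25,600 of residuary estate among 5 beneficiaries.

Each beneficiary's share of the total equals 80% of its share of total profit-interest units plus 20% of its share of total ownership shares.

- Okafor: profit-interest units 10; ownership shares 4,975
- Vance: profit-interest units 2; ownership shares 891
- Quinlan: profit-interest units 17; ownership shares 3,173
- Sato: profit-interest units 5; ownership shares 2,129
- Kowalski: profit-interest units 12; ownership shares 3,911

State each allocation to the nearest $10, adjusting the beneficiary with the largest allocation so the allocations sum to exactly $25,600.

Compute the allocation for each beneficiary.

Profit-interest units total 46; ownership shares total 15,079.
Composite weights (80% profit-interest units + 20% ownership shares): Okafor 0.2399; Vance 0.0466; Quinlan 0.3377; Sato 0.1152; Kowalski 0.2606.
Proportional shares: Okafor 6,141.41; Vance 1,192.97; Quinlan 8,646.07; Sato 2,948.98; Kowalski 6,670.57.
At nearest $10: Okafor $6,140; Vance $1,190; Quinlan $8,650; Sato $2,950; Kowalski $6,670. Sum = $25,600.
Sum already equals the total — no adjustment.

Okafor: $6,140 | Vance: $1,190 | Quinlan: $8,650 | Sato: $2,950 | Kowalski: $6,670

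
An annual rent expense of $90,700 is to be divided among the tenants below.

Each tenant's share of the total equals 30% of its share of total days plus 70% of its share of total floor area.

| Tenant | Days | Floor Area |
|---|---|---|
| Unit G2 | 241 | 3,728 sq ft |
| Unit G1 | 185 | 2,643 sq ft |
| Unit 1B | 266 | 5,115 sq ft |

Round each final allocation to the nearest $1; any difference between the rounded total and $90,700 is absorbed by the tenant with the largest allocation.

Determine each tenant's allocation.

Days total 692; floor area total 11,486.
Combined weights (30% days + 70% floor area): Unit G2 0.3317; Unit G1 0.2413; Unit 1B 0.4270.
Pro-rata amounts: Unit G2 30,083.20; Unit G1 21,883.79; Unit 1B 38,733.00.
At nearest $1: Unit G2 $30,083; Unit G1 $21,884; Unit 1B $38,733. Sum = $90,700.
Rounded total matches; no reconciliation needed.

Unit G2: $30,083 | Unit G1: $21,884 | Unit 1B: $38,733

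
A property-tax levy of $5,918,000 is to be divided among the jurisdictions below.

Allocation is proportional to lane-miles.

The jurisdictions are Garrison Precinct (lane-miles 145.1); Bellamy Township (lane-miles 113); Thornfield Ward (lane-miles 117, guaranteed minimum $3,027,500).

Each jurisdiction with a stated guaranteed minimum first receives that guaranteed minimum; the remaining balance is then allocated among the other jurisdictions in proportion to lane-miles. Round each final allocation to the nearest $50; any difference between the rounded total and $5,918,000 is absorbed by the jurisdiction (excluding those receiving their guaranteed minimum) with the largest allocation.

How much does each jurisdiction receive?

Garrison Precinct: $1,625,000 | Bellamy Township: $1,265,500 | Thornfield Ward: $3,027,500

Guaranteed amounts: Thornfield Ward $3,027,500. Balance $2,890,500.
Balance split over remaining lane-miles 258.1: Garrison Precinct 1,624,996.32 → $1,625,000; Bellamy Township 1,265,503.68 → $1,265,500.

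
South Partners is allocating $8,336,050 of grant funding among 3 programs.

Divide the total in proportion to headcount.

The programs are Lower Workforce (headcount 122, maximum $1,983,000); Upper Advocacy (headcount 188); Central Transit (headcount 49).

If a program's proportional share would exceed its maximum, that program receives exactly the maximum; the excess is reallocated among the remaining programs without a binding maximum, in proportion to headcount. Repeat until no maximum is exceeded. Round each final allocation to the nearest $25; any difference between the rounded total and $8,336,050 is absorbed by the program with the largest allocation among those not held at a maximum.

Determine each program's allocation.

Lower Workforce: $1,983,000 · Upper Advocacy: $5,039,550 · Central Transit: $1,313,500

Headcount total: 359.
Pro-rata shares before constraints: Lower Workforce 2,832,863.79; Upper Advocacy 4,365,396.66; Central Transit 1,137,789.55.
Capped: Lower Workforce ($1,983,000); remaining pool $6,353,050 reallocated over remaining headcount 237.
Remaining shares: Upper Advocacy 5,039,550.21 → $5,039,550; Central Transit 1,313,499.79 → $1,313,500.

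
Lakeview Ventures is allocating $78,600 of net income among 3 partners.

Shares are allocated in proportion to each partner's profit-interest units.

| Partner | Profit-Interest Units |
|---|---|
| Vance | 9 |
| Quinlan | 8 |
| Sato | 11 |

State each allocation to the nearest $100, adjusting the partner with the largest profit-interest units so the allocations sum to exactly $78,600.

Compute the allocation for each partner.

Sum of profit-interest units: 28.
Raw shares: Vance 9/28 × $78,600 = 25,264.29; Quinlan 8/28 × $78,600 = 22,457.14; Sato 11/28 × $78,600 = 30,878.57.
At nearest $100: Vance $25,300; Quinlan $22,500; Sato $30,900. Sum = $78,700.
Difference $78,600 − $78,700 = −$100 applied to largest profit-interest units (Sato): Sato becomes $30,800.

Vance: $25,300; Quinlan: $22,500; Sato: $30,800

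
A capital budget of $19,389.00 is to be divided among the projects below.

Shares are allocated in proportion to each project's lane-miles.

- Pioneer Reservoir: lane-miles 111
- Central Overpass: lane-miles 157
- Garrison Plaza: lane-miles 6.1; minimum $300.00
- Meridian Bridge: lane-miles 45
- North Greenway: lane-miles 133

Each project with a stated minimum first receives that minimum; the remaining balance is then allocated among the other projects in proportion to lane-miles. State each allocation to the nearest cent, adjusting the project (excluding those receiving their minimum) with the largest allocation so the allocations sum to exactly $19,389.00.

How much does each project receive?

Pioneer Reservoir: $4,750.85 · Central Overpass: $6,719.67 · Garrison Plaza: $300.00 · Meridian Bridge: $1,926.02 · North Greenway: $5,692.46

Minimums first: Garrison Plaza $300.00. Residual $19,089.00.
Residual split over remaining lane-miles 446: Pioneer Reservoir 4,750.8498 → $4,750.85; Central Overpass 6,719.6704 → $6,719.67; Meridian Bridge 1,926.0202 → $1,926.02; North Greenway 5,692.4596 → $5,692.46.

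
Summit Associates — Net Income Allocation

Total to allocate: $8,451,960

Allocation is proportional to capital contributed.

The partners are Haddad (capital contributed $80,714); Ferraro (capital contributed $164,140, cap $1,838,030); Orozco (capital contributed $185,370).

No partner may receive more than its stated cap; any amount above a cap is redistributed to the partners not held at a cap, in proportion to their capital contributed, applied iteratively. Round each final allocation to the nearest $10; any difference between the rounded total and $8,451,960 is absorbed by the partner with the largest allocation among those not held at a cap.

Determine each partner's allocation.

Combined capital contributed = 430,224.
Pro-rata shares before constraints: Haddad 1,585,665.84; Ferraro 3,224,610.24; Orozco 3,641,683.93.
Cap binds for Ferraro ($1,838,030); residual $6,613,930 reallocated over remaining capital contributed 266,084.
Redistributed shares: Haddad 2,006,271.50 → $2,006,270; Orozco 4,607,658.50 → $4,607,660.

Haddad: $2,006,270; Ferraro: $1,838,030; Orozco: $4,607,660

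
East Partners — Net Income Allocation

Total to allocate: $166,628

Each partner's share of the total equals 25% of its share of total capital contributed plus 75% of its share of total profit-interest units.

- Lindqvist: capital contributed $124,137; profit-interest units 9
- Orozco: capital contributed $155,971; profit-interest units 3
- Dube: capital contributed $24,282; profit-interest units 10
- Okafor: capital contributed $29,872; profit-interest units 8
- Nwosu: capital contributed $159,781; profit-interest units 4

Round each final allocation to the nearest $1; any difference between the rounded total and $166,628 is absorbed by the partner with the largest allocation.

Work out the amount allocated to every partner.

Lindqvist: $43,547 · Orozco: $24,178 · Dube: $38,804 · Okafor: $31,924 · Nwosu: $28,175

Totals — capital contributed 494,043, profit-interest units 34.
Blended shares (25% capital contributed + 75% profit-interest units): Lindqvist 0.2613; Orozco 0.1451; Dube 0.2329; Okafor 0.1916; Nwosu 0.1691.
Raw shares: Lindqvist 43,547.61; Orozco 24,178.10; Dube 38,803.60; Okafor 31,923.71; Nwosu 28,174.98.
After rounding ($1): Lindqvist $43,548; Orozco $24,178; Dube $38,804; Okafor $31,924; Nwosu $28,175. Sum = $166,629.
Difference $166,628 − $166,629 = −$1 applied to largest allocation (Lindqvist): Lindqvist becomes $43,547.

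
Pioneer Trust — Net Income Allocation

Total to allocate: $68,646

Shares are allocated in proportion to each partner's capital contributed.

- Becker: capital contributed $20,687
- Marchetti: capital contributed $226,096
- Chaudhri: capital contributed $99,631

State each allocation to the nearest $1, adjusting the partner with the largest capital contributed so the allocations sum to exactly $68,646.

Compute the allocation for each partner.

Sum of capital contributed: 20,687 + 226,096 + 99,631 = 346,414.
Unrounded shares: Becker 4,099.37; Marchetti 44,803.58; Chaudhri 19,743.05.
At nearest $1: Becker $4,099; Marchetti $44,804; Chaudhri $19,743. Sum = $68,646.
Rounded total matches; no reconciliation needed.

Becker: $4,099; Marchetti: $44,804; Chaudhri: $19,743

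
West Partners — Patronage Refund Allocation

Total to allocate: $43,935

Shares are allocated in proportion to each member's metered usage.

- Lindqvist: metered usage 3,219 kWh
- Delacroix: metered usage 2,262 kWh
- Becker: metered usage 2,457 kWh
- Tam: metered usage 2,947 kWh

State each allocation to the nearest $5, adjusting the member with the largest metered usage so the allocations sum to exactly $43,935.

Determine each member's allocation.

Sum of metered usage: 3,219 + 2,262 + 2,457 + 2,947 = 10,885.
Unrounded shares: Lindqvist 12,992.81; Delacroix 9,130.08; Becker 9,917.16; Tam 11,894.94.
After rounding ($5): Lindqvist $12,995; Delacroix $9,130; Becker $9,915; Tam $11,895. Sum = $43,935.
No rounding difference to absorb.

Lindqvist: $12,995 | Delacroix: $9,130 | Becker: $9,915 | Tam: $11,895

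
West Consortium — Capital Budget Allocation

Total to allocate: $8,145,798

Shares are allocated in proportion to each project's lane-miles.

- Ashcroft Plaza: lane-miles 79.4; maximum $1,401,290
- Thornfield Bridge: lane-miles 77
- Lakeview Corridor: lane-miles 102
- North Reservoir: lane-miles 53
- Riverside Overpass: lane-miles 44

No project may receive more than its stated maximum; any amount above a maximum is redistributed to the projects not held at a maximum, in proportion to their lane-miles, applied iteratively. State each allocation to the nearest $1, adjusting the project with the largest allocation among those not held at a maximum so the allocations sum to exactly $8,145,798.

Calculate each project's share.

Ashcroft Plaza: $1,401,290 · Thornfield Bridge: $1,881,620 · Lakeview Corridor: $2,492,536 · North Reservoir: $1,295,141 · Riverside Overpass: $1,075,211

Lane-miles total: 355.4.
Unconstrained shares: Ashcroft Plaza 1,819,854.70; Thornfield Bridge 1,764,846.4997; Lakeview Corridor 2,337,848.61; North Reservoir 1,214,764.47; Riverside Overpass 1,008,483.71.
Held at cap: Ashcroft Plaza ($1,401,290); remaining pool $6,744,508 reallocated over remaining lane-miles 276.
Remaining shares: Thornfield Bridge 1,881,619.99 → $1,881,620; Lakeview Corridor 2,492,535.57 → $2,492,536; North Reservoir 1,295,141.03 → $1,295,141; Riverside Overpass 1,075,211.42 → $1,075,211.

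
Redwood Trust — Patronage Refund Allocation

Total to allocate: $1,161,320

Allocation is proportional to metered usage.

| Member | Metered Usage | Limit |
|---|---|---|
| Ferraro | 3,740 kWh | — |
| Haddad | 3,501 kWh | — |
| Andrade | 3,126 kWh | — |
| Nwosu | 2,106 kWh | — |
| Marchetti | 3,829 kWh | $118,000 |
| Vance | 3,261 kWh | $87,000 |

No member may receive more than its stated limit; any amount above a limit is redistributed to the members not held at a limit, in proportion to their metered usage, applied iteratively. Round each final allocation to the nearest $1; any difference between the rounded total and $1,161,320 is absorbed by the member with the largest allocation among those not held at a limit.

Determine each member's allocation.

Combined metered usage = 19,563.
Pro-rata shares before constraints: Ferraro 222,017.93; Haddad 207,830.15; Andrade 185,569.00; Nwosu 125,018.65; Marchetti 227,301.25; Vance 193,583.01.
Held at cap: Marchetti ($118,000), Vance ($87,000); balance $956,320 reallocated over remaining metered usage 12,473.
Remaining shares: Ferraro 286,750.32 → $286,750; Haddad 268,425.91 → $268,426; Andrade 239,674.20 → $239,674; Nwosu 161,469.57 → $161,470.

Ferraro: $286,750 · Haddad: $268,426 · Andrade: $239,674 · Nwosu: $161,470 · Marchetti: $118,000 · Vance: $87,000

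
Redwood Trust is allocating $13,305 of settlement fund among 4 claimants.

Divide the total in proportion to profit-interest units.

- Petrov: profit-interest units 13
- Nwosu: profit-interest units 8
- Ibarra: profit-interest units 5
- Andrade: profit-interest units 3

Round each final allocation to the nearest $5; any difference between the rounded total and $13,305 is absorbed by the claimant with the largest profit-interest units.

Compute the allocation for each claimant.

Sum of profit-interest units: 13 + 8 + 5 + 3 = 29.
Pro-rata amounts: Petrov 5,964.31; Nwosu 3,670.34; Ibarra 2,293.97; Andrade 1,376.38.
At nearest $5: Petrov $5,965; Nwosu $3,670; Ibarra $2,295; Andrade $1,375. Sum = $13,305.
Rounded total matches; no reconciliation needed.

Petrov: $5,965 · Nwosu: $3,670 · Ibarra: $2,295 · Andrade: $1,375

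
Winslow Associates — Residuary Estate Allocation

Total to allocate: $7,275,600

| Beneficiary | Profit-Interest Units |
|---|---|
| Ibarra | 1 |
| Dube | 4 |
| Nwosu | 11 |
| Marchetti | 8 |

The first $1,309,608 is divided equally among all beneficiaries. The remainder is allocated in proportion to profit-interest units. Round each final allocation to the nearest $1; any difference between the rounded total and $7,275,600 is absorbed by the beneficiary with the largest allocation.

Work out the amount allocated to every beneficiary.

$1,309,608 shared equally gives $327,402 per beneficiary.
Remainder $5,965,992 by profit-interest units (total 24): Ibarra 248,583.00 → $248,583; Dube 994,332.00 → $994,332; Nwosu 2,734,413.00 → $2,734,413; Marchetti 1,988,664.00 → $1,988,664.
Totals: Ibarra $327,402 + $248,583 = $575,985; Dube $327,402 + $994,332 = $1,321,734; Nwosu $327,402 + $2,734,413 = $3,061,815; Marchetti $327,402 + $1,988,664 = $2,316,066.

Ibarra: $575,985 | Dube: $1,321,734 | Nwosu: $3,061,815 | Marchetti: $2,316,066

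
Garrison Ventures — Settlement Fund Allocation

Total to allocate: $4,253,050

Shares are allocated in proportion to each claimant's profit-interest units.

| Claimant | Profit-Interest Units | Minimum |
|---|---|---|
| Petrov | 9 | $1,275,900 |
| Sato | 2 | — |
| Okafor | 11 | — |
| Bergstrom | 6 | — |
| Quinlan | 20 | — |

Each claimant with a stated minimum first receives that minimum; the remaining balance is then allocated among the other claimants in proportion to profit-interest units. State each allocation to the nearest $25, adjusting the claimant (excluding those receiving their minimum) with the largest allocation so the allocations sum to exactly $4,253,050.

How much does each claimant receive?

Petrov: $1,275,900; Sato: $152,675; Okafor: $839,700; Bergstrom: $458,025; Quinlan: $1,526,750

Fund the minimums — Petrov $1,275,900. Residual $2,977,150.
Residual split over remaining profit-interest units 39: Sato 152,674.36 → $152,675; Okafor 839,708.97 → $839,700; Bergstrom 458,023.08 → $458,025; Quinlan 1,526,743.59 → $1,526,750.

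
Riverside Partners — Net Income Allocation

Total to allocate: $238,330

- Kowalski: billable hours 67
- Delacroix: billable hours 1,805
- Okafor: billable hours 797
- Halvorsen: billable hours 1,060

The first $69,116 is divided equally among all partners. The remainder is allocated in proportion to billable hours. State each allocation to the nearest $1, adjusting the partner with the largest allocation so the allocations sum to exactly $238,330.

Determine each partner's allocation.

Kowalski: $20,319 · Delacroix: $99,186 · Okafor: $53,445 · Halvorsen: $65,380

First tranche $69,116 split equally: $17,279 each.
Remainder $169,214 by billable hours (total 3,729): Kowalski 3,040.32 → $3,040; Delacroix 81,907.02 → $81,907; Okafor 36,166.15 → $36,166; Halvorsen 48,100.52 → $48,101.
Totals: Kowalski $17,279 + $3,040 = $20,319; Delacroix $17,279 + $81,907 = $99,186; Okafor $17,279 + $36,166 = $53,445; Halvorsen $17,279 + $48,101 = $65,380.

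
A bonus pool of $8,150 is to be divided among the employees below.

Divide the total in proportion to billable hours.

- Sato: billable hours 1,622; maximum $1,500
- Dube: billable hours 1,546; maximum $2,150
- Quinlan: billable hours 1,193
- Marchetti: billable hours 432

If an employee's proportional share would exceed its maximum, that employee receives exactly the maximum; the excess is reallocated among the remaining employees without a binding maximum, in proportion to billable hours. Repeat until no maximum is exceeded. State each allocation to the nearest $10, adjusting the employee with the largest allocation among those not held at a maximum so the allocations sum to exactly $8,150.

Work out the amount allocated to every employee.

Total billable hours = 4,793.
Unconstrained shares: Sato 2,758.04; Dube 2,628.81; Quinlan 2,028.57; Marchetti 734.57.
Capped: Sato ($1,500), Dube ($2,150); residual $4,500 reallocated over remaining billable hours 1,625.
Redistributed shares: Quinlan 3,303.69 → $3,300; Marchetti 1,196.31 → $1,200.

Sato: $1,500 · Dube: $2,150 · Quinlan: $3,300 · Marchetti: $1,200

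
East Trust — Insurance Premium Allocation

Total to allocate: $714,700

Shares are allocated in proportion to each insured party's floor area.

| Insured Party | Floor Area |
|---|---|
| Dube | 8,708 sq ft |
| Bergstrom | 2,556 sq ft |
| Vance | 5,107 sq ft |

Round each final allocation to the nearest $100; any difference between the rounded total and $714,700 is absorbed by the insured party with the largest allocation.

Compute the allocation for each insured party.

Sum of floor area: 16,371.
Raw shares: Dube 8,708/16,371 × $714,700 = 380,160.50; Bergstrom 2,556/16,371 × $714,700 = 111,585.93; Vance 5,107/16,371 × $714,700 = 222,953.57.
After rounding ($100): Dube $380,200; Bergstrom $111,600; Vance $223,000. Sum = $714,800.
Difference $714,700 − $714,800 = −$100 applied to largest allocation (Dube): Dube becomes $380,100.

Dube: $380,100 | Bergstrom: $111,600 | Vance: $223,000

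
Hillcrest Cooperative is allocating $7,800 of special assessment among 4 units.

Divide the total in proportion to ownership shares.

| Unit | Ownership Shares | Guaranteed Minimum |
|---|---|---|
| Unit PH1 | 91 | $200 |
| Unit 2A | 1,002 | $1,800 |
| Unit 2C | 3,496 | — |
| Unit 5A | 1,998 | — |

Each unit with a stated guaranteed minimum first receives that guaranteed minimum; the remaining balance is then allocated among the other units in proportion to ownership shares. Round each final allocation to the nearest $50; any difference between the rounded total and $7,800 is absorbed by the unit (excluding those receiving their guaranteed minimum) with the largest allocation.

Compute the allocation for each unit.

Unit PH1: $200 · Unit 2A: $1,800 · Unit 2C: $3,700 · Unit 5A: $2,100

Guaranteed amounts: Unit PH1 $200; Unit 2A $1,800. Residual $5,800.
Residual split over remaining ownership shares 5,494: Unit 2C 3,690.72 → $3,700; Unit 5A 2,109.28 → $2,100.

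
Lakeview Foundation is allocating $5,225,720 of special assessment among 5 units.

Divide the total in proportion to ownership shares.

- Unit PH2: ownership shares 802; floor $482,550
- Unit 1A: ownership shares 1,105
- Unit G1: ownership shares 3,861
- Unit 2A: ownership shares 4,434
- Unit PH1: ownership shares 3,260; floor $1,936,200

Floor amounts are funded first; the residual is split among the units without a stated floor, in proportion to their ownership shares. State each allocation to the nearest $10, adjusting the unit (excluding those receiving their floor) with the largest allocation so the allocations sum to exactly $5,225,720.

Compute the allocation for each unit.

Fund the minimums — Unit PH2 $482,550; Unit PH1 $1,936,200. Remaining pool $2,806,970.
Remaining pool split over remaining ownership shares 9,400: Unit 1A 329,968.28 → $329,970; Unit G1 1,152,948.00 → $1,152,950; Unit 2A 1,324,053.72 → $1,324,050.

Unit PH2: $482,550 · Unit 1A: $329,970 · Unit G1: $1,152,950 · Unit 2A: $1,324,050 · Unit PH1: $1,936,200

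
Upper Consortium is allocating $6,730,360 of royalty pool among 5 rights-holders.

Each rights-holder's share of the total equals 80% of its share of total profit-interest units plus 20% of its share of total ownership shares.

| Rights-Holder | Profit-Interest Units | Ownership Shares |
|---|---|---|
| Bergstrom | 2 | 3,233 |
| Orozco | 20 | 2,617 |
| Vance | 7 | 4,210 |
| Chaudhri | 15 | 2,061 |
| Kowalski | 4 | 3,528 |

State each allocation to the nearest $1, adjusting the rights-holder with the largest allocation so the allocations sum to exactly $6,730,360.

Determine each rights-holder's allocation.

Bergstrom: $502,437 · Orozco: $2,468,558 · Vance: $1,147,338 · Chaudhri: $1,859,870 · Kowalski: $752,157

Totals — profit-interest units 48, ownership shares 15,649.
Composite weights (80% profit-interest units + 20% ownership shares): Bergstrom 0.0747; Orozco 0.3668; Vance 0.1705; Chaudhri 0.2763; Kowalski 0.1118.
Pro-rata amounts: Bergstrom 502,436.63; Orozco 2,468,558.48; Vance 1,147,338.08; Chaudhri 1,859,869.98; Kowalski 752,156.83.
Rounded to nearest $1: Bergstrom $502,437; Orozco $2,468,558; Vance $1,147,338; Chaudhri $1,859,870; Kowalski $752,157. Sum = $6,730,360.
No rounding difference to absorb.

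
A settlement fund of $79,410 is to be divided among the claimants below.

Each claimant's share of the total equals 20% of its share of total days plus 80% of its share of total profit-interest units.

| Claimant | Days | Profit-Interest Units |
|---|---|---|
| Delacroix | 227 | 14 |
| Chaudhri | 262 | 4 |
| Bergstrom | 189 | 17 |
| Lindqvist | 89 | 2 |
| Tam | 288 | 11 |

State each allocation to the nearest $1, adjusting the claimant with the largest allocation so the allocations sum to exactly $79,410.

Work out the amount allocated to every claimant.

Delacroix: $21,946; Chaudhri: $9,238; Bergstrom: $25,345; Lindqvist: $3,987; Tam: $18,894

Days total 1,055; profit-interest units total 48.
Combined weights (20% days + 80% profit-interest units): Delacroix 0.2764; Chaudhri 0.1163; Bergstrom 0.3192; Lindqvist 0.0502; Tam 0.2379.
Unrounded shares: Delacroix 21,946.26; Chaudhri 9,238.16; Bergstrom 25,344.71; Lindqvist 3,986.81; Tam 18,894.06.
After rounding ($1): Delacroix $21,946; Chaudhri $9,238; Bergstrom $25,345; Lindqvist $3,987; Tam $18,894. Sum = $79,410.
Sum already equals the total — no adjustment.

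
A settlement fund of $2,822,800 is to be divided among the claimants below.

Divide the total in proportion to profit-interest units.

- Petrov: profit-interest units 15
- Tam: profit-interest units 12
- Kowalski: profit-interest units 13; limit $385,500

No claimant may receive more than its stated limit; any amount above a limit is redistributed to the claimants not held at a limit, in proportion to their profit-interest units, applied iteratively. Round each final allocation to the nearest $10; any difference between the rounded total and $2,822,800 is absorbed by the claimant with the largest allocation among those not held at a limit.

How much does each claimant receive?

Petrov: $1,354,060; Tam: $1,083,240; Kowalski: $385,500

Total profit-interest units = 40.
Proportional shares (ignoring caps): Petrov 1,058,550.00; Tam 846,840.00; Kowalski 917,410.00.
Held at cap: Kowalski ($385,500); residual $2,437,300 reallocated over remaining profit-interest units 27.
Shares after redistribution: Petrov 1,354,055.56 → $1,354,060; Tam 1,083,244.44 → $1,083,240.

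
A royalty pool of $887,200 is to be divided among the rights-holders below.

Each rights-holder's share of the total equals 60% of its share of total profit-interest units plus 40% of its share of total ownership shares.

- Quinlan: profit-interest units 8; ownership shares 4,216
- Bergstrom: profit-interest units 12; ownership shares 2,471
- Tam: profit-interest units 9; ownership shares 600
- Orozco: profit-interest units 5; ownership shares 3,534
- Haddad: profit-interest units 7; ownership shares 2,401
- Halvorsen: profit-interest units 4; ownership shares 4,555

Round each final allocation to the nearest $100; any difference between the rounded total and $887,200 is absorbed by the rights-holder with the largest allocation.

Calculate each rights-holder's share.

Quinlan: $178,800; Bergstrom: $191,400; Tam: $118,400; Orozco: $129,700; Haddad: $130,700; Halvorsen: $138,200

Profit-interest units total 45; ownership shares total 17,777.
Blended shares (60% profit-interest units + 40% ownership shares): Quinlan 0.2015; Bergstrom 0.2156; Tam 0.1335; Orozco 0.1462; Haddad 0.1474; Halvorsen 0.1558.
Pro-rata amounts: Quinlan 178,798.14; Bergstrom 191,280.26; Tam 118,441.72; Orozco 129,695.46; Haddad 130,736.19; Halvorsen 138,248.22.
At nearest $100: Quinlan $178,800; Bergstrom $191,300; Tam $118,400; Orozco $129,700; Haddad $130,700; Halvorsen $138,200. Sum = $887,100.
Difference $887,200 − $887,100 = +$100 applied to largest allocation (Bergstrom): Bergstrom becomes $191,400.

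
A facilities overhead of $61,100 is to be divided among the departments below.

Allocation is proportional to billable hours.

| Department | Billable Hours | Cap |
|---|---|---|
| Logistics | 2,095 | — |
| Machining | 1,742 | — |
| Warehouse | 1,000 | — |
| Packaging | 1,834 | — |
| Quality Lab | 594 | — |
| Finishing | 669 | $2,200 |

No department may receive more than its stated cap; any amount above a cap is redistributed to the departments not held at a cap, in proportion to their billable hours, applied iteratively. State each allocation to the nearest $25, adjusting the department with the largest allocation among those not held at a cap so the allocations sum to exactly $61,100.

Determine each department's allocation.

Logistics: $16,975; Machining: $14,125; Warehouse: $8,100; Packaging: $14,875; Quality Lab: $4,825; Finishing: $2,200

Billable hours total: 7,934.
Unconstrained shares: Logistics 16,133.67; Machining 13,415.20; Warehouse 7,701.03; Packaging 14,123.70; Quality Lab 4,574.41; Finishing 5,151.99.
Held at cap: Finishing ($2,200); residual $58,900 reallocated over remaining billable hours 7,265.
Redistributed shares: Logistics 16,984.93 → $16,975; Machining 14,123.03 → $14,125; Warehouse 8,107.36 → $8,100; Packaging 14,868.91 → $14,875; Quality Lab 4,815.77 → $4,825.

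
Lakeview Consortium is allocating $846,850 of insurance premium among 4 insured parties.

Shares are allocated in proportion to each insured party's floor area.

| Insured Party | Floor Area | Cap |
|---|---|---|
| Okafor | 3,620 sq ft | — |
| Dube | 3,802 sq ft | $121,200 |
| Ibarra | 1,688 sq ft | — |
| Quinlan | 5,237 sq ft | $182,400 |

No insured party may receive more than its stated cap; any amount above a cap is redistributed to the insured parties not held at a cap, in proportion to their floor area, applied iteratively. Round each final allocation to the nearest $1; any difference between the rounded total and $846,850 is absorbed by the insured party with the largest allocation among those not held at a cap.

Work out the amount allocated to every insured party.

Floor area total: 14,347.
Unconstrained shares: Okafor 213,675.12; Dube 224,417.91; Ibarra 99,636.36; Quinlan 309,120.61.
Cap binds for Dube ($121,200), Quinlan ($182,400); remaining pool $543,250 reallocated over remaining floor area 5,308.
Redistributed shares: Okafor 370,490.77 → $370,491; Ibarra 172,759.23 → $172,759.

Okafor: $370,491; Dube: $121,200; Ibarra: $172,759; Quinlan: $182,400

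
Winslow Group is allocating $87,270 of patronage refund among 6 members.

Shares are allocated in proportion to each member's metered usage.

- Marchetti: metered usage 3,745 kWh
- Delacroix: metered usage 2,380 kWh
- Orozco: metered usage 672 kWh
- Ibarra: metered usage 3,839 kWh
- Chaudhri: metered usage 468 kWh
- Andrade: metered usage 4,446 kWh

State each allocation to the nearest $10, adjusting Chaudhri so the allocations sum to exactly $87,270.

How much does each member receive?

Marchetti: $21,020 · Delacroix: $13,360 · Orozco: $3,770 · Ibarra: $21,550 · Chaudhri: $2,620 · Andrade: $24,950

Total metered usage = 15,550.
Pro-rata amounts: Marchetti 3,745/15,550 × $87,270 = 21,017.76; Delacroix 2,380/15,550 × $87,270 = 13,357.08; Orozco 672/15,550 × $87,270 = 3,771.41; Ibarra 3,839/15,550 × $87,270 = 21,545.31; Chaudhri 468/15,550 × $87,270 = 2,626.52; Andrade 4,446/15,550 × $87,270 = 24,951.92.
At nearest $10: Marchetti $21,020; Delacroix $13,360; Orozco $3,770; Ibarra $21,550; Chaudhri $2,630; Andrade $24,950. Sum = $87,280.
Difference $87,270 − $87,280 = −$10 applied to Chaudhri: Chaudhri becomes $2,620.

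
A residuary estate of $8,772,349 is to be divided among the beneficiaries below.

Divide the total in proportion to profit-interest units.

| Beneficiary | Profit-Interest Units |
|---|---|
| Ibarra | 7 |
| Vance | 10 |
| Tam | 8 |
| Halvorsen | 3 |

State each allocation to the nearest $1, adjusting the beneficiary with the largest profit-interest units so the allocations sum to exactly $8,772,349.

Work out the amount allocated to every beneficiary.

Sum of profit-interest units: 7 + 10 + 8 + 3 = 28.
Raw shares: Ibarra 2,193,087.25; Vance 3,132,981.79; Tam 2,506,385.43; Halvorsen 939,894.54.
After rounding ($1): Ibarra $2,193,087; Vance $3,132,982; Tam $2,506,385; Halvorsen $939,895. Sum = $8,772,349.
Rounded total matches; no reconciliation needed.

Ibarra: $2,193,087 · Vance: $3,132,982 · Tam: $2,506,385 · Halvorsen: $939,895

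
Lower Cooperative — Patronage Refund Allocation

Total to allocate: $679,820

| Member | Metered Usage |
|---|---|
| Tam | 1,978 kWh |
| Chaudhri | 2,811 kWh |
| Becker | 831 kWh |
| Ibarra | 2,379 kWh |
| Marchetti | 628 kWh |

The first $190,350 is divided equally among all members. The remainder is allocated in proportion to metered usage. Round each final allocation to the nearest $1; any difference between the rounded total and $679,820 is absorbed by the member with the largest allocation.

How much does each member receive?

$190,350 shared equally gives $38,070 per member.
Remainder $489,470 by metered usage (total 8,627): Tam 112,225.76 → $112,226; Chaudhri 159,487.67 → $159,488; Becker 47,148.44 → $47,148; Ibarra 134,977.30 → $134,977; Marchetti 35,630.83 → $35,631.
Totals: Tam $38,070 + $112,226 = $150,296; Chaudhri $38,070 + $159,488 = $197,558; Becker $38,070 + $47,148 = $85,218; Ibarra $38,070 + $134,977 = $173,047; Marchetti $38,070 + $35,631 = $73,701.

Tam: $150,296; Chaudhri: $197,558; Becker: $85,218; Ibarra: $173,047; Marchetti: $73,701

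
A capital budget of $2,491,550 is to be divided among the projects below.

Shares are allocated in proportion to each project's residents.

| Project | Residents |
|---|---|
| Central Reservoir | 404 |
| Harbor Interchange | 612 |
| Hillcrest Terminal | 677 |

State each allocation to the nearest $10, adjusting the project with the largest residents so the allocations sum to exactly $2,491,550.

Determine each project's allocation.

Central Reservoir: $594,560 · Harbor Interchange: $900,670 · Hillcrest Terminal: $996,320

Combined residents = 1,693.
Proportional shares: Central Reservoir 404/1,693 × $2,491,550 = 594,557.71; Harbor Interchange 612/1,693 × $2,491,550 = 900,666.63; Hillcrest Terminal 677/1,693 × $2,491,550 = 996,325.66.
After rounding ($10): Central Reservoir $594,560; Harbor Interchange $900,670; Hillcrest Terminal $996,330. Sum = $2,491,560.
Difference $2,491,550 − $2,491,560 = −$10 applied to largest residents (Hillcrest Terminal): Hillcrest Terminal becomes $996,320.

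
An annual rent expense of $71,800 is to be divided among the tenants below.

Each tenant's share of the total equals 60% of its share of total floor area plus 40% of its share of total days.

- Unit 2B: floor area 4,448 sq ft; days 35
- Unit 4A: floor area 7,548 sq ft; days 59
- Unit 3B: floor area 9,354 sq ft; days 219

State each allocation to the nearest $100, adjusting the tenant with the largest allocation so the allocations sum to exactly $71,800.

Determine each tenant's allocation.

Totals — floor area 21,350, days 313.
Blended shares (60% floor area + 40% days): Unit 2B 0.1697; Unit 4A 0.2875; Unit 3B 0.5427.
Raw shares: Unit 2B 12,186.67; Unit 4A 20,644.02; Unit 3B 38,969.31.
Rounded to nearest $100: Unit 2B $12,200; Unit 4A $20,600; Unit 3B $39,000. Sum = $71,800.
Rounded total matches; no reconciliation needed.

Unit 2B: $12,200 · Unit 4A: $20,600 · Unit 3B: $39,000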